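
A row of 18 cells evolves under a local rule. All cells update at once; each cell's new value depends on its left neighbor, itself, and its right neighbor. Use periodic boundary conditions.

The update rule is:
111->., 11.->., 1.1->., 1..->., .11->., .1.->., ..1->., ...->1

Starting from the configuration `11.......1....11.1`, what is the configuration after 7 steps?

...11111...11.....

step 1: ...11111...11.....
step 2: 11.......1....1111
step 3: ...11111...11.....  (repeats step 1; period 2)
step 7: ...11111...11.....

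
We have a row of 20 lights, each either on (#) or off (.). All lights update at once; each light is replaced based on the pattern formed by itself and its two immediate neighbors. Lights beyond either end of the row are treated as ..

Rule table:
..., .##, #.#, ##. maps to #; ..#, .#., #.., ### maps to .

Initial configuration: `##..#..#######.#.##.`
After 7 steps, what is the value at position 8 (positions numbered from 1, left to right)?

##.....#.....##.###.
##.###...###.####.#.
####.#.#.#.###..##..
#..##.#.#.##.#..##.#
...###.#.####...###.
##.#.##.##..#.#.#.#.
###.######...#.#.#..
position 8 holds #

#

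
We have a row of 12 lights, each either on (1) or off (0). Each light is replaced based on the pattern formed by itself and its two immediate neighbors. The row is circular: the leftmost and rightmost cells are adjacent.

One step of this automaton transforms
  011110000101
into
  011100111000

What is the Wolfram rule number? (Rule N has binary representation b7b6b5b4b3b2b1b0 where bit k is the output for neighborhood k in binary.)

position 2: 111 → 1  (bit 7 = 1)
position 4: 110 → 0  (bit 6 = 0)
position 0: 101 → 0  (bit 5 = 0)
position 5: 100 → 0  (bit 4 = 0)
position 1: 011 → 1  (bit 3 = 1)
position 9: 010 → 0  (bit 2 = 0)
position 8: 001 → 1  (bit 1 = 1)
position 6: 000 → 1  (bit 0 = 1)
bits b7..b0 = 10001011 = 139

139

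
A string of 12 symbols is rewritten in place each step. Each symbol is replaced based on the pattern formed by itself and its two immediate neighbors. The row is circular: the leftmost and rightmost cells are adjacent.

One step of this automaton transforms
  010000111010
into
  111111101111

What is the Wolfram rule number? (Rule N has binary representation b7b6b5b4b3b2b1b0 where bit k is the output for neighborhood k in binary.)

127

position 7: 111 → 0  (bit 7 = 0)
position 8: 110 → 1  (bit 6 = 1)
position 9: 101 → 1  (bit 5 = 1)
position 2: 100 → 1  (bit 4 = 1)
position 6: 011 → 1  (bit 3 = 1)
position 1: 010 → 1  (bit 2 = 1)
position 0: 001 → 1  (bit 1 = 1)
position 3: 000 → 1  (bit 0 = 1)
bits b7..b0 = 01111111 = 127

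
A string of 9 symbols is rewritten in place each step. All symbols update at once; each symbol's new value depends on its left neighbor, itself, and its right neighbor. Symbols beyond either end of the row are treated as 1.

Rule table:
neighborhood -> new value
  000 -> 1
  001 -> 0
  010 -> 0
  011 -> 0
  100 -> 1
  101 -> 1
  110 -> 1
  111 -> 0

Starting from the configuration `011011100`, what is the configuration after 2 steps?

110110011

101100110
110110011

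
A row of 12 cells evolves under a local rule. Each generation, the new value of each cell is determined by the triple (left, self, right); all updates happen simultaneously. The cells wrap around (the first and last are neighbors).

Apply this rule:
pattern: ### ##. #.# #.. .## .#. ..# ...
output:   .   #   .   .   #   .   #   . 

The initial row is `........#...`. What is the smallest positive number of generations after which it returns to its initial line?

.......#....
......#.....
.....#......
....#.......
...#........
..#.........
.#..........
#...........
...........#
..........#.
.........#..
........#...

12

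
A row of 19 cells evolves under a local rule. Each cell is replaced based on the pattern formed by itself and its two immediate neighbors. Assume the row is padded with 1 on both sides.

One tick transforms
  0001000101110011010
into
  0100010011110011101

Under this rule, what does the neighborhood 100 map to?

At position 0 the neighborhood is 100; the next row has 0 there.

0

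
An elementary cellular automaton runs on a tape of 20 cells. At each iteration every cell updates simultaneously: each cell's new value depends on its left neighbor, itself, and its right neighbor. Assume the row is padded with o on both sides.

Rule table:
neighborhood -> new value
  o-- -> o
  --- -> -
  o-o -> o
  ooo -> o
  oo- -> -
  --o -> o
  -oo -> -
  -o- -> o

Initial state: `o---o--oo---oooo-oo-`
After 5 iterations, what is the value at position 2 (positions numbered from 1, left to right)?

-o-oooo--o-o-oo-o--o
ooo-oo-oooooo--oooo-
oo-o--o-oooo-oo-oo-o
o-oooooo-oo-o--o--o-
-o-oooo-o--ooooooooo
position 2 holds o

o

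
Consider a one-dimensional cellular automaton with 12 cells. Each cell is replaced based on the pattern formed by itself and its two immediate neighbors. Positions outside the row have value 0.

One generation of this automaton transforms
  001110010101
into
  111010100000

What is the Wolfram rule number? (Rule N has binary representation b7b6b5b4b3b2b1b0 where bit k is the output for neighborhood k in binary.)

position 3: 111 → 0  (bit 7 = 0)
position 4: 110 → 1  (bit 6 = 1)
position 8: 101 → 0  (bit 5 = 0)
position 5: 100 → 0  (bit 4 = 0)
position 2: 011 → 1  (bit 3 = 1)
position 7: 010 → 0  (bit 2 = 0)
position 1: 001 → 1  (bit 1 = 1)
position 0: 000 → 1  (bit 0 = 1)
bits b7..b0 = 01001011 = 75

75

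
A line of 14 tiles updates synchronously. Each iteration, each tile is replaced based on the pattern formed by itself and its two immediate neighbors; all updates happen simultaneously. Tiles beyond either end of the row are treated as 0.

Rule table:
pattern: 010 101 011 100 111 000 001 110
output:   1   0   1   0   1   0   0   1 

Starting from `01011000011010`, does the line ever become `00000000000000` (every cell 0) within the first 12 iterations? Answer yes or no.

01011000011010  (fixed point — unchanged through iteration 12)
iteration 12 is 01011000011010, still not uniform 0

no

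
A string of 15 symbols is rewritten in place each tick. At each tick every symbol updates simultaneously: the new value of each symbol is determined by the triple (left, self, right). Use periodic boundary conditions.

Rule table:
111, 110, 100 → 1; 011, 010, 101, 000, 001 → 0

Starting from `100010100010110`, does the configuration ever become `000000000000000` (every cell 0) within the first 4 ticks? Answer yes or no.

no

010000010000010
001000001000001
100100000100000
010010000010000
tick 4 is 010010000010000, still not uniform 0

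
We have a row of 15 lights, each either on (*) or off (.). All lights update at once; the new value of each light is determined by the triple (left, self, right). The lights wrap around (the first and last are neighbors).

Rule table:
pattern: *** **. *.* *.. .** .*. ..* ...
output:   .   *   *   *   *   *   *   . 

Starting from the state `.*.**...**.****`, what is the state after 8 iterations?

iteration 1: ******.*****..*
iteration 2: .....***...****
iteration 3: *...**.**.**..*
iteration 4: **.************
iteration 5: .***...........
iteration 6: **.**..........
iteration 7: ******........*
iteration 8: .....**......**

.....**......**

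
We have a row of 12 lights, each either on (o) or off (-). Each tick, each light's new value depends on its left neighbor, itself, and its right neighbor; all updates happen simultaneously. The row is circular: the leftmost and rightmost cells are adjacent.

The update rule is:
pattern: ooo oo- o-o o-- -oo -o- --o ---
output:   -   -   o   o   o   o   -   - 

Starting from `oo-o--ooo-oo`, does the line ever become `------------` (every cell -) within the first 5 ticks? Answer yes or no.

no

--ooo-o--oo-
--o--ooo-o-o
o-oo-o--oooo
-oo-ooo-o---
-o-oo--ooo--
tick 5 is -o-oo--ooo--, still not uniform -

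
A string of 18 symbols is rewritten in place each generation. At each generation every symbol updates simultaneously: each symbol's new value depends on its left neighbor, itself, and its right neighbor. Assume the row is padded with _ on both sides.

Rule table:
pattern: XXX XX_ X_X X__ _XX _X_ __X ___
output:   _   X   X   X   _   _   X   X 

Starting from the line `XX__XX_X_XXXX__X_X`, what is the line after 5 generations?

_XXX_XX_X___XXX_X_
X__XX_XX_XXX__XX_X
_XX_XX_XX__XXX_XX_
X_XX_XX_XXX__XX_XX
_X_XX_XX__XXX_XX_X

_X_XX_XX__XXX_XX_X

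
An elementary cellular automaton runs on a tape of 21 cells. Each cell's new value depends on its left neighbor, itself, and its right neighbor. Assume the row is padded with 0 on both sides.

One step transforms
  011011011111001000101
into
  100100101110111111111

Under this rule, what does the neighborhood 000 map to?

At position 16 the neighborhood is 000; the next row has 1 there.

1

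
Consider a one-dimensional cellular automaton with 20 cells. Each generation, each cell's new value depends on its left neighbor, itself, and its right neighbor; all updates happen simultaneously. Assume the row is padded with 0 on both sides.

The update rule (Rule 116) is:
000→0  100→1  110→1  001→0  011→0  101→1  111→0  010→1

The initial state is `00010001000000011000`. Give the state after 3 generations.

00011001100000001100
00001100110000000110
00000110011000000011

00000110011000000011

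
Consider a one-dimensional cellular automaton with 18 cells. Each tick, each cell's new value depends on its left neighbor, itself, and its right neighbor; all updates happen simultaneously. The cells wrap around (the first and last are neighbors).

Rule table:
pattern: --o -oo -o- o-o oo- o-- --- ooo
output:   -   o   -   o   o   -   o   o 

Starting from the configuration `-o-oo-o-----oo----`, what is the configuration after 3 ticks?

--oooo--oooooooooo

tick 1: --oooo--ooo-oo-ooo
tick 2: --oooo--oooooooooo
tick 3: --oooo--oooooooooo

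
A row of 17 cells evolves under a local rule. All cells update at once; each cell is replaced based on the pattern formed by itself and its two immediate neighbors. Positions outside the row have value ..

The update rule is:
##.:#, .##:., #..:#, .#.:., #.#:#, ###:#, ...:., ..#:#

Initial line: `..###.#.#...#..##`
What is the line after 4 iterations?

#.#.#.###.#.#.#.#

iteration 1: .#.###.#.#.#.##.#
iteration 2: #.#.###.#.#.#.##.
iteration 3: .#.#.###.#.#.#.##
iteration 4: #.#.#.###.#.#.#.#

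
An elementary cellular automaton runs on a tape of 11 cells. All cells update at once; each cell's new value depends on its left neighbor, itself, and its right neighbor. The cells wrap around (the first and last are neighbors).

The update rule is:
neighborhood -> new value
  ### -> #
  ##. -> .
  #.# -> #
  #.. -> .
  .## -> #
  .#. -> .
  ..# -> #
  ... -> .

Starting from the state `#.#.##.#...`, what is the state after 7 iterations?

.#.##.#...#
#.##.#...#.
.##.#...#.#
##.#...#.#.
#.#...#.#.#
.#...#.#.##
#...#.#.##.

#...#.#.##.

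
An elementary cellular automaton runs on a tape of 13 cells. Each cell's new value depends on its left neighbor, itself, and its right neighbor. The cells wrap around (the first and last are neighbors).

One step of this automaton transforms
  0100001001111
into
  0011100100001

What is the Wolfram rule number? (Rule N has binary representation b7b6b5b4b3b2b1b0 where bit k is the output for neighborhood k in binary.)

81

position 10: 111 → 0  (bit 7 = 0)
position 12: 110 → 1  (bit 6 = 1)
position 0: 101 → 0  (bit 5 = 0)
position 2: 100 → 1  (bit 4 = 1)
position 9: 011 → 0  (bit 3 = 0)
position 1: 010 → 0  (bit 2 = 0)
position 5: 001 → 0  (bit 1 = 0)
position 3: 000 → 1  (bit 0 = 1)
bits b7..b0 = 01010001 = 81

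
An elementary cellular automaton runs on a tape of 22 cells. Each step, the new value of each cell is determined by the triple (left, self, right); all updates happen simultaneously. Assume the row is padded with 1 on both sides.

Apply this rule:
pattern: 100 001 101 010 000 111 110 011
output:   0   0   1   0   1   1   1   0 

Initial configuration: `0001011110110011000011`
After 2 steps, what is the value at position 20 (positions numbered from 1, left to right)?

0

0100101111010001011001
1000010111100100101000
position 20 holds 0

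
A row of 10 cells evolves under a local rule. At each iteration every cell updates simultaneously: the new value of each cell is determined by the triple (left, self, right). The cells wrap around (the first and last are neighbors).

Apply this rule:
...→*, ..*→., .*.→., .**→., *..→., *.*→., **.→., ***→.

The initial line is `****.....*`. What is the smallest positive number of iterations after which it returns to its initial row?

iteration 1: .....***..
iteration 2: ****.....*

2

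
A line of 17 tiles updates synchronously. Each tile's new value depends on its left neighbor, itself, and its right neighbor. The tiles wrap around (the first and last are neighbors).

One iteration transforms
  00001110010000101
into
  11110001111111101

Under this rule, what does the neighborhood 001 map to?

At position 3 the neighborhood is 001; the next row has 1 there.

1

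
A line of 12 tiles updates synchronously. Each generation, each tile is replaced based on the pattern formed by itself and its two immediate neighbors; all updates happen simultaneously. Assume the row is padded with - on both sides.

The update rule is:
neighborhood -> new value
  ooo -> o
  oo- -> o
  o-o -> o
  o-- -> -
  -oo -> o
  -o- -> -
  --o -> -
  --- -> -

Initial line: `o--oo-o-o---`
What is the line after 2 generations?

---oooo-----

generation 1: ---ooo-o----
generation 2: ---oooo-----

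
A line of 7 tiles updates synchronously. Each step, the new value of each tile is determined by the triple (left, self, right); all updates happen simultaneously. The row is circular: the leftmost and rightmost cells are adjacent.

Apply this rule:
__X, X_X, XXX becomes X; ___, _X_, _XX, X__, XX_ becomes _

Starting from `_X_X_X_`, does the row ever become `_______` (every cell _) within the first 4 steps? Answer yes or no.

step 1: X_X_X__
step 2: _X_X__X
step 3: X_X__X_
step 4: _X__X_X
step 4 is _X__X_X, still not uniform _

no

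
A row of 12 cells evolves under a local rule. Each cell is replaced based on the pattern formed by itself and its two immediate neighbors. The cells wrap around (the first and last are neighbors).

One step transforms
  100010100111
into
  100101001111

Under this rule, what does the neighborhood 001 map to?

1

At position 3 the neighborhood is 001; the next row has 1 there.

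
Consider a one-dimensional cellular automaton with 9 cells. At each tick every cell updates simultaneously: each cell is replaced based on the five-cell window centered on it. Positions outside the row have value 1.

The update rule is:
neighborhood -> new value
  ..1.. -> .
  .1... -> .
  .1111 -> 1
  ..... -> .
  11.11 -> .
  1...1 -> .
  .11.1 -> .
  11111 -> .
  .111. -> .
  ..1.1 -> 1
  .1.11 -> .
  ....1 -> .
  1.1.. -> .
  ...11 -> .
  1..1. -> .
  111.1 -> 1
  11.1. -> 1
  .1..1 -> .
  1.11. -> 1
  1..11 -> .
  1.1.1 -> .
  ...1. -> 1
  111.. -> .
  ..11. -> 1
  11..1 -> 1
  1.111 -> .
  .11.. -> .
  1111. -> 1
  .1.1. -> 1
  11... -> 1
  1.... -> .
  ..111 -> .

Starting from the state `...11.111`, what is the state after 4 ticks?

.1...1...

1..1...1.
.1....11.
1.....1..
.1...1...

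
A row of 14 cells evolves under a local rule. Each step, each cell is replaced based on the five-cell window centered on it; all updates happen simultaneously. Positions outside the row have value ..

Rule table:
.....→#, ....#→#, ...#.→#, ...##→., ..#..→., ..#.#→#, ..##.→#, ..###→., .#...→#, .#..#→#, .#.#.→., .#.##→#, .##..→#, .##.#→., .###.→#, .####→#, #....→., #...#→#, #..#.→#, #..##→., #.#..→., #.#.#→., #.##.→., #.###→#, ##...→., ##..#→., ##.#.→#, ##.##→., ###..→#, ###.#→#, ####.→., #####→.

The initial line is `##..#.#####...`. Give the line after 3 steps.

.#.##.##..#.#.

step 1: ##.#####..#..#
step 2: #..##..#.#.##.
step 3: .#.##.##..#.#.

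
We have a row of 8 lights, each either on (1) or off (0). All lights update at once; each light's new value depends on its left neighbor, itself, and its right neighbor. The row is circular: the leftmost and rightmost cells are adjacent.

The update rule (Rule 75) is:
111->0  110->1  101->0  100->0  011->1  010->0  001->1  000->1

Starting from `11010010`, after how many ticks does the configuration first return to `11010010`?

24

tick 1: 11000100
tick 2: 11011001
tick 3: 01011011
tick 4: 00011011
tick 5: 01111011
tick 6: 01001011
tick 7: 00010011
tick 8: 01100111
tick 9: 01101101
tick 10: 01101100
tick 11: 11101101
tick 12: 00101101
tick 13: 01001100
tick 14: 10011101
tick 15: 10110101
tick 16: 10110001
tick 17: 10110111
tick 18: 10110100
tick 19: 00110001
tick 20: 01110110
tick 21: 11010110
tick 22: 11000110
tick 23: 11011110
tick 24: 11010010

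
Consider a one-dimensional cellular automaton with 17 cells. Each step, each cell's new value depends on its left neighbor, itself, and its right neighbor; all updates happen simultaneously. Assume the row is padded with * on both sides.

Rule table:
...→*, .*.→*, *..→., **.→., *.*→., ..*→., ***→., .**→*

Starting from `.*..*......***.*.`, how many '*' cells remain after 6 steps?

.*..*.****.*...*.
.*..*.*....*.*.*.
.*..*.*.**.*.*.*.
.*..*.*.*..*.*.*.
.*..*.*.*..*.*.*.  (fixed point — unchanged through step 6)
count of *: 7

7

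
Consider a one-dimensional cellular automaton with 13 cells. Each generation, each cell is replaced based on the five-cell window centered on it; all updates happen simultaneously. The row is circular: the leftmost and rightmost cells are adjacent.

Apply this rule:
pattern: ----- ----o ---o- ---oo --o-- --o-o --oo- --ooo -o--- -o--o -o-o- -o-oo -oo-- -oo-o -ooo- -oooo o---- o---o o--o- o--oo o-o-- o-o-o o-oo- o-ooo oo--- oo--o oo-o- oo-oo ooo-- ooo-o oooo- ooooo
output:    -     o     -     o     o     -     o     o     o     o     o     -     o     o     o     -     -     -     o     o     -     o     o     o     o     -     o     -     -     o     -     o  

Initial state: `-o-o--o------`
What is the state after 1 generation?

--o-oooo----o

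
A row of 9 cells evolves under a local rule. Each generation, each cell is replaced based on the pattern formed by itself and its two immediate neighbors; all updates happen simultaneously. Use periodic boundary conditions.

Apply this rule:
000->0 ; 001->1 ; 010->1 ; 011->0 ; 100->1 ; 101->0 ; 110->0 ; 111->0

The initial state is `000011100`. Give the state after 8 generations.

001000001

generation 1: 000100010
generation 2: 001110111
generation 3: 110000000
generation 4: 001000001
generation 5: 111100011
generation 6: 000010100
generation 7: 000110110
generation 8: 001000001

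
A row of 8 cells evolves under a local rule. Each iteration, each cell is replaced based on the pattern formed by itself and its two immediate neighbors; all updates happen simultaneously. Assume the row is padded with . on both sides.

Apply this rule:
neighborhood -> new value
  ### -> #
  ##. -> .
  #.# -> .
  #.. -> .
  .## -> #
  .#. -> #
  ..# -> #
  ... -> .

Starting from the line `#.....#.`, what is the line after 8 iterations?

#....##.
#...##..
#..##...
#.##....
#.#.....
#.#.....  (fixed point — unchanged through iteration 8)

#.#.....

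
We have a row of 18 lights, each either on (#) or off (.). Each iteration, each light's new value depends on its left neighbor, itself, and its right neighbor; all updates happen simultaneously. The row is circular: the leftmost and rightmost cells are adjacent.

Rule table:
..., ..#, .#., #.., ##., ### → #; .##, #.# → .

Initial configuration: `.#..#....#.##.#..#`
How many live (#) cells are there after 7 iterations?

16

iteration 1: .#########..#.####
iteration 2: ..###########..###
iteration 3: ##.############.##
iteration 4: ##..###########..#
iteration 5: ####.############.
iteration 6: .###..###########.
iteration 7: #.####.###########
count of #: 16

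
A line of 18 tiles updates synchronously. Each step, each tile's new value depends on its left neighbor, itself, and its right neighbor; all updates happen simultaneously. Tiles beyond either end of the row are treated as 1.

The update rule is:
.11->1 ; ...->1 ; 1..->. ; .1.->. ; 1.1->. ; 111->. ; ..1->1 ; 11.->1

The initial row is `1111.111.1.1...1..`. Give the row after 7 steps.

...1.1.1.....11..1
.11......111111.11
.11.111111....1.1.
.11.1....1.111....
.11...111..1.1.111
.11.111.1.1....1..
.11.1.1.....111..1

.11.1.1.....111..1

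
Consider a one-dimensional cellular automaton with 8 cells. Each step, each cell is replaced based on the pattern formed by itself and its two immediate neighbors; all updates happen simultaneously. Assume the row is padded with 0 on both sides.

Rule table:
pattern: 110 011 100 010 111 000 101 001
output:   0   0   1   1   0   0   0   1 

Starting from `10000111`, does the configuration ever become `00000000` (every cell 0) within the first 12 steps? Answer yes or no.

11001000
00111100
01000010
11100111
00011000
00100100
01111110
10000001
11000011
00100100  (repeats step 6; period 4)
step 12: 10000001
step 12 is 10000001, still not uniform 0

no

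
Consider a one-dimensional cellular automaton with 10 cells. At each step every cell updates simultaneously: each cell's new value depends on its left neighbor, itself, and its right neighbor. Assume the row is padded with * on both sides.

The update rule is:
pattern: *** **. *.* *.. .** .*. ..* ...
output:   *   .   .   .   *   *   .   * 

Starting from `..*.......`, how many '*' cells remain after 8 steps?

step 1: ..*.*****.
step 2: ..*.****..
step 3: ..*.***...
step 4: ..*.**..*.
step 5: ..*.*...*.
step 6: ..*.*.*.*.
step 7: ..*.*.*.*.  (fixed point — unchanged through step 8)
count of *: 4

4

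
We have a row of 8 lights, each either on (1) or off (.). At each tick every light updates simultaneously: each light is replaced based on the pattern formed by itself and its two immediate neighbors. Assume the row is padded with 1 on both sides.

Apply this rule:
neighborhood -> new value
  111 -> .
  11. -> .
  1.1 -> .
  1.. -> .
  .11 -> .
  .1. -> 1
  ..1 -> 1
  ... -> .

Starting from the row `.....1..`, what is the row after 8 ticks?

tick 1: ....11.1
tick 2: ...1....
tick 3: ..11...1
tick 4: .1....1.
tick 5: .1...11.
tick 6: .1..1...
tick 7: .1.11..1
tick 8: .1....1.

.1....1.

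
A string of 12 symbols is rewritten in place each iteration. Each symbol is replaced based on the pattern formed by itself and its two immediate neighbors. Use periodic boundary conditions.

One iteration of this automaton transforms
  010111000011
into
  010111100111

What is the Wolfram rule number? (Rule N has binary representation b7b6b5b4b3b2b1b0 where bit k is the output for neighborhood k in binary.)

position 4: 111 → 1  (bit 7 = 1)
position 5: 110 → 1  (bit 6 = 1)
position 0: 101 → 0  (bit 5 = 0)
position 6: 100 → 1  (bit 4 = 1)
position 3: 011 → 1  (bit 3 = 1)
position 1: 010 → 1  (bit 2 = 1)
position 9: 001 → 1  (bit 1 = 1)
position 7: 000 → 0  (bit 0 = 0)
bits b7..b0 = 11011110 = 222

222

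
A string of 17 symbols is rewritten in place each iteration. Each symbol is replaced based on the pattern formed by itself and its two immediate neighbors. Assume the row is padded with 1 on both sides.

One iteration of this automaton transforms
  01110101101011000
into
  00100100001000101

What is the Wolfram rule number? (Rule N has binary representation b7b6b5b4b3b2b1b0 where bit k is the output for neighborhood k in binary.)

150

position 2: 111 → 1  (bit 7 = 1)
position 3: 110 → 0  (bit 6 = 0)
position 0: 101 → 0  (bit 5 = 0)
position 14: 100 → 1  (bit 4 = 1)
position 1: 011 → 0  (bit 3 = 0)
position 5: 010 → 1  (bit 2 = 1)
position 16: 001 → 1  (bit 1 = 1)
position 15: 000 → 0  (bit 0 = 0)
bits b7..b0 = 10010110 = 150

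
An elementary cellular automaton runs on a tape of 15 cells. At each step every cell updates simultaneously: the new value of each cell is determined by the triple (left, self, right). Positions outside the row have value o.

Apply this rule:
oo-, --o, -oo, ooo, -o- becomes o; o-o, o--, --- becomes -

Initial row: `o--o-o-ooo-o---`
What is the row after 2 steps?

o-oo-o-ooo-o-oo

o-oo-o-ooo-o--o
o-oo-o-ooo-o-oo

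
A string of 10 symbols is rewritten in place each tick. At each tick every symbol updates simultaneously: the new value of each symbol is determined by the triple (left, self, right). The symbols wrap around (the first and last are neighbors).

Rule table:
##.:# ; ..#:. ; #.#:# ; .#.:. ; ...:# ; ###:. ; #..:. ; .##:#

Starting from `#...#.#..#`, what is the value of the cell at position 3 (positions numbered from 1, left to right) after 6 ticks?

#.#..#...#
##.....#.#
.#.###..##
#.##.#..##
#####...#.
#...#.#..#
position 3 holds .

.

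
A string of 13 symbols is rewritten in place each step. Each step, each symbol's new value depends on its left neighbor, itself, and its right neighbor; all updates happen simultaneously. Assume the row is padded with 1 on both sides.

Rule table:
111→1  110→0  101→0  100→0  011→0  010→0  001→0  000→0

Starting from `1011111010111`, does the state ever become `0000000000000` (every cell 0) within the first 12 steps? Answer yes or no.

yes

step 1: 0001110000011
step 2: 0000100000001
step 3: 0000000000000
all cells are 0 at step 3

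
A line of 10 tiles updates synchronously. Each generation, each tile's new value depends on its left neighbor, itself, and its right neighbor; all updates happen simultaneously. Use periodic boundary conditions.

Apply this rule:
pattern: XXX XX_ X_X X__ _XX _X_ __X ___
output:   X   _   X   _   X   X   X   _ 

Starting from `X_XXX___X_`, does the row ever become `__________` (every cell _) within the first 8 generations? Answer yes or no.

no

XXXX___XXX
XXX___XXXX
XX___XXXXX
X___XXXXXX
___XXXXXXX
__XXXXXXX_
_XXXXXXX__
XXXXXXX___
generation 8 is XXXXXXX___, still not uniform _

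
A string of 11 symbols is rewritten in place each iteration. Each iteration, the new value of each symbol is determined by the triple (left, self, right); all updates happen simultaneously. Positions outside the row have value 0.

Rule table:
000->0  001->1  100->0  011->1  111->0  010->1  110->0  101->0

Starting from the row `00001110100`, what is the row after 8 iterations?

00011000100
00110001100
01100011000
11000110000
10001100000
10011000000
10110000000
10100000000

10100000000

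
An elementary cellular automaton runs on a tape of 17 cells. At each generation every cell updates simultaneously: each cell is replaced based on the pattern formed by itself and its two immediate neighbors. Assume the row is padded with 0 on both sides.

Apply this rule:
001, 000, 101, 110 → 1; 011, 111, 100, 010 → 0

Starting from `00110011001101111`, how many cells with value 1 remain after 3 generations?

generation 1: 11010101010110001
generation 2: 01101010101010110
generation 3: 10110101010101010
count of 1: 9

9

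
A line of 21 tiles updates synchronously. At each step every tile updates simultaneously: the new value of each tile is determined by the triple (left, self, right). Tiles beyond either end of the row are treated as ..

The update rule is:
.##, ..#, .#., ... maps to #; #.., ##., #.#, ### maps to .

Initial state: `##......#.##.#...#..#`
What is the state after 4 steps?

#..######.#..#.###.##
#.##......#.##.#...#.
#.#..######.#..#.###.
#.#.##......#.##.#...

#.#.##......#.##.#...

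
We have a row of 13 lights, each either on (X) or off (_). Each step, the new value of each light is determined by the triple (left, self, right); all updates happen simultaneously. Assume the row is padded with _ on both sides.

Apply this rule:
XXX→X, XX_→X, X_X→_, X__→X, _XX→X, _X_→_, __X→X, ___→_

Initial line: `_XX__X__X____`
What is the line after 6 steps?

XXXXX_XXXXXXX

step 1: XXXXX_XX_X___
step 2: XXXXX_XX__X__
step 3: XXXXX_XXXX_X_
step 4: XXXXX_XXXX__X
step 5: XXXXX_XXXXXX_
step 6: XXXXX_XXXXXXX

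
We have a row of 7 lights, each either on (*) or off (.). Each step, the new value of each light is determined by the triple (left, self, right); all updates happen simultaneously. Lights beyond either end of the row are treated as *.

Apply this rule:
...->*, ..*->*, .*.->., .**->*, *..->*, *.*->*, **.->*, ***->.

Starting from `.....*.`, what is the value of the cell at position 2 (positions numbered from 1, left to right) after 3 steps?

*****.*
....***
*****..
position 2 holds *

*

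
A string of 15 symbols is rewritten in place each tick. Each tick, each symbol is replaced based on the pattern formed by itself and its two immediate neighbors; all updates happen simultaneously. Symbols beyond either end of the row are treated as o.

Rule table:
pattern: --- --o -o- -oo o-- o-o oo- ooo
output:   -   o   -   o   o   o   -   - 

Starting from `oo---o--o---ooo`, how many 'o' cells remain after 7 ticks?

8

--o-o-oo-o-oo--
oo-o-oo-o-oo-oo
--o-oo-o-oo-oo-
oo-oo-o-oo-oo-o
--oo-o-oo-oo-oo
ooo-o-oo-oo-oo-
---o-oo-oo-oo-o
count of o: 8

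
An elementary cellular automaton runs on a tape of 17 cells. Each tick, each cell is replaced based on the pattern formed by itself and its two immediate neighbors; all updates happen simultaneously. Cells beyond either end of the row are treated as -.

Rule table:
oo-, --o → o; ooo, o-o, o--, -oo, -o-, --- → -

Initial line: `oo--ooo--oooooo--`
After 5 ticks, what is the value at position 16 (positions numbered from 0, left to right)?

-o-o--o-o-----o--
o----o-------o---
----o-------o----
---o-------o-----
--o-------o------
position 16 holds -

-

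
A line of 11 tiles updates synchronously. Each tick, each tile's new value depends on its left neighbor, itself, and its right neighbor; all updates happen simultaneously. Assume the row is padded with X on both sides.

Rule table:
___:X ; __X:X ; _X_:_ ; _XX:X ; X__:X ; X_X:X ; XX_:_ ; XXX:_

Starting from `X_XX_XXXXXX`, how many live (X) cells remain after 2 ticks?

tick 1: _XX_XX_____
tick 2: XX_XX_XXXXX
count of X: 9

9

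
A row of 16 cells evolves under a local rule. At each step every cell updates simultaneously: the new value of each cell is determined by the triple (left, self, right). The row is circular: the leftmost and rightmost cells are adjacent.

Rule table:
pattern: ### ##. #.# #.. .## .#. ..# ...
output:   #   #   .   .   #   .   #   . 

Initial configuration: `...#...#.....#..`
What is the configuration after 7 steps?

step 1: ..#...#.....#...
step 2: .#...#.....#....
step 3: #...#.....#.....
step 4: ...#.....#.....#
step 5: ..#.....#.....#.
step 6: .#.....#.....#..
step 7: #.....#.....#...

#.....#.....#...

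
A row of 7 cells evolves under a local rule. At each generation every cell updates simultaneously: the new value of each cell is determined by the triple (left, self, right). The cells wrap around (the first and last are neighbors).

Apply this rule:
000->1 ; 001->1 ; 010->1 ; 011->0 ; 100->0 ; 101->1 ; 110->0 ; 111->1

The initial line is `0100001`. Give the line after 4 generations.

1010100

1101111
1010111
0111011
1010100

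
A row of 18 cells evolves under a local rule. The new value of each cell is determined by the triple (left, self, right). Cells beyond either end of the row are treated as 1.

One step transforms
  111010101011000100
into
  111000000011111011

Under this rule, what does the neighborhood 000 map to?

At position 13 the neighborhood is 000; the next row has 1 there.

1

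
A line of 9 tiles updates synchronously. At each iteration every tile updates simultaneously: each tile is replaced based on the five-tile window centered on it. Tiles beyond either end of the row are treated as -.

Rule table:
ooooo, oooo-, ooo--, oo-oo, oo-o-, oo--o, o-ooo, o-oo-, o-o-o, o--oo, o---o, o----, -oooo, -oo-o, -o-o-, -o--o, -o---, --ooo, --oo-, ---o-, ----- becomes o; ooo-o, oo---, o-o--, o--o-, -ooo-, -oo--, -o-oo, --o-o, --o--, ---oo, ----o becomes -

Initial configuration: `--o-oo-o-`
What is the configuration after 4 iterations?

-o--ooo-o
o-ooo--o-
--o-oo--o
-o--o-o--

-o--o-o--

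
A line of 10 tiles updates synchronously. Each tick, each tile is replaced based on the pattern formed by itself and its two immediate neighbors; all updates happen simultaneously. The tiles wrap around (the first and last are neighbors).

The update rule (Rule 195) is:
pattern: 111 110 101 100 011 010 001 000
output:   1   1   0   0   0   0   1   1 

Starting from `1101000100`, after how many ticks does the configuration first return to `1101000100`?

30

0100011001
0001101010
1110100000
0110001111
0010110111
0100010011
0001100101
0110101000
1010000011
1000111101
1011011100
0001001101
0110010100
1010100001
1000001110
0011110110
1101110010
0100110100
1001010001
1010000110
0000111010
1111011000
0111001011
0011010001
0101000110
1000011010
0011101000
1101100011
1100101101
1101000100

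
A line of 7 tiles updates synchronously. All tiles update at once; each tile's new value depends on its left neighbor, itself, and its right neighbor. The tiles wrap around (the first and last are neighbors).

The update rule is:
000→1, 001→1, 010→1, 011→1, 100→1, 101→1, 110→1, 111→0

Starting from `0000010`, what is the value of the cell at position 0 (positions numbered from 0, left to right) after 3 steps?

1

1111111
0000000
1111111
position 0 holds 1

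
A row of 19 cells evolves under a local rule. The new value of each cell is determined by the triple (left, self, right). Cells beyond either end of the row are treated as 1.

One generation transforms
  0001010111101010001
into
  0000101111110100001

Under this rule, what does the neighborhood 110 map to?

At position 10 the neighborhood is 110; the next row has 1 there.

1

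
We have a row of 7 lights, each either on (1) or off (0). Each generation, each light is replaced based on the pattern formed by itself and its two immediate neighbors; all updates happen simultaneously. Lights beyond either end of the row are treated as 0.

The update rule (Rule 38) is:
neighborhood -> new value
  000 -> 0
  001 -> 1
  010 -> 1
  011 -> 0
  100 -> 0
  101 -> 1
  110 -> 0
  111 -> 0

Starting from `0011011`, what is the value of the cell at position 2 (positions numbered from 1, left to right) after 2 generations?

1

0100100
1101100
position 2 holds 1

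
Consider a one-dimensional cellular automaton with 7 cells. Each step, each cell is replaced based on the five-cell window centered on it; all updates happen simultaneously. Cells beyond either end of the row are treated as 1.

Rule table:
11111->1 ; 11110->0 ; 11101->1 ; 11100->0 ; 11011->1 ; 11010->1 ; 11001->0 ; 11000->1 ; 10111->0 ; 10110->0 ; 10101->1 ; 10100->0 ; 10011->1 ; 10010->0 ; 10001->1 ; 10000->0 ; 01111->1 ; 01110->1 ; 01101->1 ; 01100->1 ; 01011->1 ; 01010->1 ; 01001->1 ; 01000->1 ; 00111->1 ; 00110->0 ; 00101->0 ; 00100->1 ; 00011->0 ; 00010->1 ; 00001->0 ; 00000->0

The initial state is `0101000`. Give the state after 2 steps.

1110110
1011011

1011011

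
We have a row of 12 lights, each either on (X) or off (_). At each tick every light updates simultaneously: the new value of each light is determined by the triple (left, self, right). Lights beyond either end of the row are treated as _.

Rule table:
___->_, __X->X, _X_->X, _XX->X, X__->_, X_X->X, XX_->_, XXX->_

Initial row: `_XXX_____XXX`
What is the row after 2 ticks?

X______XX___

XX______XX__
X______XX___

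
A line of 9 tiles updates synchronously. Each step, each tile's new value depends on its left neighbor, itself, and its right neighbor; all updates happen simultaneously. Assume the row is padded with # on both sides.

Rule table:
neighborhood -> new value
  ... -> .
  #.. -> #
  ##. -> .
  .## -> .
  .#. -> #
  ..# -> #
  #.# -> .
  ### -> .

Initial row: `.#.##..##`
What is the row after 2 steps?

.##.#..##

step 1: .#...##..
step 2: .##.#..##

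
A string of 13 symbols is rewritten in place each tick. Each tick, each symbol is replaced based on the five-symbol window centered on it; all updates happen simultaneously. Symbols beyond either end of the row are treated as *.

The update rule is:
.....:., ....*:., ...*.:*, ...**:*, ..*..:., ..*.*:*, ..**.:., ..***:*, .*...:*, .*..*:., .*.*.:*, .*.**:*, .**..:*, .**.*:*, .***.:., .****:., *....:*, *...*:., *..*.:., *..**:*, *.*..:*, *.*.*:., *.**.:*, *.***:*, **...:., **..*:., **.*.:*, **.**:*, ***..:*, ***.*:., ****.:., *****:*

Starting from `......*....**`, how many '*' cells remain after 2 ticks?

.*...*.**.**.
***.*********
count of *: 12

12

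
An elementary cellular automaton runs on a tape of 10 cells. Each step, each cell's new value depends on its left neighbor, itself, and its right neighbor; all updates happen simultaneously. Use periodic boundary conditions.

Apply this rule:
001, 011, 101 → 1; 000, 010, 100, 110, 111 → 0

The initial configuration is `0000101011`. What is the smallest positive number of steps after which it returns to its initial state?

0001010110
0010101100
0101011000
1010110000
0101100001
1011000010
0110000101
1100001010
1000010101
0000101011

10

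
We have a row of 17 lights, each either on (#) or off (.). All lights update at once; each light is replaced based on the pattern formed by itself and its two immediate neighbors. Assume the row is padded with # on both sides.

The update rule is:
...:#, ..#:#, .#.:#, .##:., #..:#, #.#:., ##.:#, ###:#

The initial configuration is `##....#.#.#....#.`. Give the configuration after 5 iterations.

#######.#.######.
#######.#..#####.
#######.###.####.
#######..##..###.
#########.###.##.

#########.###.##.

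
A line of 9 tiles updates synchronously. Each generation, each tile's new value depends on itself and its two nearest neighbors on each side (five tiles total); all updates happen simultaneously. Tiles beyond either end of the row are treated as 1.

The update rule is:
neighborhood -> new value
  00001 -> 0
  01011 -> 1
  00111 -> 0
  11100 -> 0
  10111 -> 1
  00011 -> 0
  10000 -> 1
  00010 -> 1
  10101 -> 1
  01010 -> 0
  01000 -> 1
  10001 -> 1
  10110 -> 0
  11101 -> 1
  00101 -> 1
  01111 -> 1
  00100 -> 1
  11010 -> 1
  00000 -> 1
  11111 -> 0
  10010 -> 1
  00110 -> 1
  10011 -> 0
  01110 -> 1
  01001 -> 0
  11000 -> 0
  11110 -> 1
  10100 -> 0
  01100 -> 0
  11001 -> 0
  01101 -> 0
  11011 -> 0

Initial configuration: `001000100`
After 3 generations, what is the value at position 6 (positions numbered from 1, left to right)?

011111100
011001000
000011110
position 6 holds 1

1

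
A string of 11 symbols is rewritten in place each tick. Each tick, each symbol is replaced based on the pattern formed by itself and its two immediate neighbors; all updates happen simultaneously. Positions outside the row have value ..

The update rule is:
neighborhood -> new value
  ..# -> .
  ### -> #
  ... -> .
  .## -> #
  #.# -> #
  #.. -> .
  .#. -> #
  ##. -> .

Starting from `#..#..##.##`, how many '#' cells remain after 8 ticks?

3

#..#..#.##.
#..#..###..
#..#..##...
#..#..#....
#..#..#....  (fixed point — unchanged through tick 8)
count of #: 3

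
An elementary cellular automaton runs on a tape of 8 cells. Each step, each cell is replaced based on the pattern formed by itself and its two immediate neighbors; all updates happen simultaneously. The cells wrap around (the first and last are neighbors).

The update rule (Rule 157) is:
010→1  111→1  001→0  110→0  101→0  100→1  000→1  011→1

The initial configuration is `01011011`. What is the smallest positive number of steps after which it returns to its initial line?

01010010
01011011

2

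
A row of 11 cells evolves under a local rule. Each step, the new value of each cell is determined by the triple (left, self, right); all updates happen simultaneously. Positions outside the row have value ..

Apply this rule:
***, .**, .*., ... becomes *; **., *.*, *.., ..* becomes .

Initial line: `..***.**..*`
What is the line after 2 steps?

*.**..*...*
*.*...*.*.*

*.*...*.*.*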